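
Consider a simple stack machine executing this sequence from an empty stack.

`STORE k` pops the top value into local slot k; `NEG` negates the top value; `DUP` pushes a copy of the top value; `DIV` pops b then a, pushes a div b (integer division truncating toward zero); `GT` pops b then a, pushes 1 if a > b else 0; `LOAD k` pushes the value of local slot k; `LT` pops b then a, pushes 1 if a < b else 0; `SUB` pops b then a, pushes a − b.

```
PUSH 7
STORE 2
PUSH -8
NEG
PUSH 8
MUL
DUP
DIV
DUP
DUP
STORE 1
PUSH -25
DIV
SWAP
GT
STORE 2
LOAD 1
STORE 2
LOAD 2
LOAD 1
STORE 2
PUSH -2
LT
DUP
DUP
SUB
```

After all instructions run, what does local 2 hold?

PUSH 7   → [7]
STORE 2  → []
PUSH -8  → [-8]
NEG      → [8]
PUSH 8   → [8, 8]
MUL      → [64]
DUP      → [64, 64]
DIV      → [1]
DUP      → [1, 1]
DUP      → [1, 1, 1]
STORE 1  → [1, 1]
PUSH -25 → [1, 1, -25]
DIV      → [1, 0]
SWAP     → [0, 1]
GT       → [0]
STORE 2  → []
LOAD 1   → [1]
STORE 2  → []
LOAD 2   → [1]
LOAD 1   → [1, 1]
STORE 2  → [1]
PUSH -2  → [1, -2]
LT       → [0]
DUP      → [0, 0]
DUP      → [0, 0, 0]
SUB      → [0, 0]

1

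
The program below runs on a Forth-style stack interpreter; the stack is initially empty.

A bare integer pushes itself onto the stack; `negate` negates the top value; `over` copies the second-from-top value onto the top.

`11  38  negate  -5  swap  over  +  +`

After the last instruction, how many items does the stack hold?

2

11     → 11
38     → 11 38
negate → 11 -38
-5     → 11 -38 -5
swap   → 11 -5 -38
over   → 11 -5 -38 -5
+      → 11 -5 -43
+      → 11 -48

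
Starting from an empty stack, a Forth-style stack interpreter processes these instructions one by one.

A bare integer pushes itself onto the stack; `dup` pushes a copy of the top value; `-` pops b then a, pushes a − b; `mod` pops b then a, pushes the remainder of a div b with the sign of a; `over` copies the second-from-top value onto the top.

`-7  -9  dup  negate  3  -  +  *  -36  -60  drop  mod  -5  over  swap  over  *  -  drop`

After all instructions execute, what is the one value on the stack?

21

-7     -> -7
-9     -> -7 -9
dup    -> -7 -9 -9
negate -> -7 -9 9
3      -> -7 -9 9 3
-      -> -7 -9 6
+      -> -7 -3
*      -> 21
-36    -> 21 -36
-60    -> 21 -36 -60
drop   -> 21 -36
mod    -> 21
-5     -> 21 -5
over   -> 21 -5 21
swap   -> 21 21 -5
over   -> 21 21 -5 21
*      -> 21 21 -105
-      -> 21 126
drop   -> 21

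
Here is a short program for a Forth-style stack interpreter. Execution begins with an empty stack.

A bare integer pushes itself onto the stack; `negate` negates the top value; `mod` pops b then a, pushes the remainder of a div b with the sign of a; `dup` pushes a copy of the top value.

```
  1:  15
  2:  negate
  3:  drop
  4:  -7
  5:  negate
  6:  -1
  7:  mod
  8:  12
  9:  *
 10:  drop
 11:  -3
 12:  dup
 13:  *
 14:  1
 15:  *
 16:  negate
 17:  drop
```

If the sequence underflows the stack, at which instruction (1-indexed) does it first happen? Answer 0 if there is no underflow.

0

15     → 15
negate → -15
drop   → (empty)
-7     → -7
negate → 7
-1     → 7 -1
mod    → 0
12     → 0 12
*      → 0
drop   → (empty)
-3     → -3
dup    → -3 -3
*      → 9
1      → 9 1
*      → 9
negate → -9
drop   → (empty)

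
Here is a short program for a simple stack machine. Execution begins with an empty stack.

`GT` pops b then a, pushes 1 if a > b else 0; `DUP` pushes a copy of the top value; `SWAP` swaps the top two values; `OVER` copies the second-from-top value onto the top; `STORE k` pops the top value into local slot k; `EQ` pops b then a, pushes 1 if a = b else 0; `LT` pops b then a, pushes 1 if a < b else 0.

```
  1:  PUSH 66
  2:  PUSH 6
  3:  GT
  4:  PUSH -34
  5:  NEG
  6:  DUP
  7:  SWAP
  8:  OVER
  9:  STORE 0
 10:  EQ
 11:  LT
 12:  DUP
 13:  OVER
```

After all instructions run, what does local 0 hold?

34

PUSH 66  → 66
PUSH 6   → 66 6
GT       → 1
PUSH -34 → 1 -34
NEG      → 1 34
DUP      → 1 34 34
SWAP     → 1 34 34
OVER     → 1 34 34 34
STORE 0  → 1 34 34
EQ       → 1 1
LT       → 0
DUP      → 0 0
OVER     → 0 0 0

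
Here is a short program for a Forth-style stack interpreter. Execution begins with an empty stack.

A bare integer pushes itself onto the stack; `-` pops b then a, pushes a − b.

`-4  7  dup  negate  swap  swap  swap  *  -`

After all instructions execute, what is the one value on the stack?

-4     -> -4
7      -> -4 7
dup    -> -4 7 7
negate -> -4 7 -7
swap   -> -4 -7 7
swap   -> -4 7 -7
swap   -> -4 -7 7
*      -> -4 -49
-      -> 45

45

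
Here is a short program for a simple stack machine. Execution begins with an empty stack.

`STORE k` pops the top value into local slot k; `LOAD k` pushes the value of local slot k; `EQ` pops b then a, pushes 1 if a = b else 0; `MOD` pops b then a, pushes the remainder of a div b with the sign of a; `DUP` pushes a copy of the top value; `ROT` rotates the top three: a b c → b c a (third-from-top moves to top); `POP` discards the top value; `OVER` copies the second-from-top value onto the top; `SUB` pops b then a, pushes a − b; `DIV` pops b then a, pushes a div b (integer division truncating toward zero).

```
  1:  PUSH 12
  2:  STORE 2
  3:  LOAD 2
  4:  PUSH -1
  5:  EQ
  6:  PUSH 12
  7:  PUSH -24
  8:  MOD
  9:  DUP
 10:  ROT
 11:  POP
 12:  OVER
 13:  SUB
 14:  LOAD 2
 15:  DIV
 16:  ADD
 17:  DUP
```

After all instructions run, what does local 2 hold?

12

PUSH 12   12
STORE 2   (empty)
LOAD 2    12
PUSH -1   12 -1
EQ        0
PUSH 12   0 12
PUSH -24  0 12 -24
MOD       0 12
DUP       0 12 12
ROT       12 12 0
POP       12 12
OVER      12 12 12
SUB       12 0
LOAD 2    12 0 12
DIV       12 0
ADD       12
DUP       12 12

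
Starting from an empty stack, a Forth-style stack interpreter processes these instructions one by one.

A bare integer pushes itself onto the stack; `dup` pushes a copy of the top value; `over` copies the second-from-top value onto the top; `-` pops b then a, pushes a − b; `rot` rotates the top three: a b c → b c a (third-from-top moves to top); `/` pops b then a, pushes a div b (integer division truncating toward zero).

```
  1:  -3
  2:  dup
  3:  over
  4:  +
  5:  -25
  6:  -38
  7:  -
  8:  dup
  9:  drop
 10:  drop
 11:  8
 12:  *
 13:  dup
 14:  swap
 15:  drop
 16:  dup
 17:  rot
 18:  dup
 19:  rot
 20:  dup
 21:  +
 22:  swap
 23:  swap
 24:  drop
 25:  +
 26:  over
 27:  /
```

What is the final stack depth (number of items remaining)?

2

-3   → -3
dup  → -3 -3
over → -3 -3 -3
+    → -3 -6
-25  → -3 -6 -25
-38  → -3 -6 -25 -38
-    → -3 -6 13
dup  → -3 -6 13 13
drop → -3 -6 13
drop → -3 -6
8    → -3 -6 8
*    → -3 -48
dup  → -3 -48 -48
swap → -3 -48 -48
drop → -3 -48
dup  → -3 -48 -48
rot  → -48 -48 -3
dup  → -48 -48 -3 -3
rot  → -48 -3 -3 -48
dup  → -48 -3 -3 -48 -48
+    → -48 -3 -3 -96
swap → -48 -3 -96 -3
swap → -48 -3 -3 -96
drop → -48 -3 -3
+    → -48 -6
over → -48 -6 -48
/    → -48 0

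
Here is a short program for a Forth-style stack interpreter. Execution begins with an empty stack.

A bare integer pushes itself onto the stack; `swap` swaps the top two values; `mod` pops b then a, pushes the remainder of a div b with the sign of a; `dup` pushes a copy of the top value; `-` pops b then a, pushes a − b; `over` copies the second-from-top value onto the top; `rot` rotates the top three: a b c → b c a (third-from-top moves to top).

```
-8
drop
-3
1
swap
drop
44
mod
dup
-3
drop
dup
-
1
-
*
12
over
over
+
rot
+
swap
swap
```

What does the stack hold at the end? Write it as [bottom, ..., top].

-8   -> [-8]
drop -> []
-3   -> [-3]
1    -> [-3, 1]
swap -> [1, -3]
drop -> [1]
44   -> [1, 44]
mod  -> [1]
dup  -> [1, 1]
-3   -> [1, 1, -3]
drop -> [1, 1]
dup  -> [1, 1, 1]
-    -> [1, 0]
1    -> [1, 0, 1]
-    -> [1, -1]
*    -> [-1]
12   -> [-1, 12]
over -> [-1, 12, -1]
over -> [-1, 12, -1, 12]
+    -> [-1, 12, 11]
rot  -> [12, 11, -1]
+    -> [12, 10]
swap -> [10, 12]
swap -> [12, 10]

[12, 10]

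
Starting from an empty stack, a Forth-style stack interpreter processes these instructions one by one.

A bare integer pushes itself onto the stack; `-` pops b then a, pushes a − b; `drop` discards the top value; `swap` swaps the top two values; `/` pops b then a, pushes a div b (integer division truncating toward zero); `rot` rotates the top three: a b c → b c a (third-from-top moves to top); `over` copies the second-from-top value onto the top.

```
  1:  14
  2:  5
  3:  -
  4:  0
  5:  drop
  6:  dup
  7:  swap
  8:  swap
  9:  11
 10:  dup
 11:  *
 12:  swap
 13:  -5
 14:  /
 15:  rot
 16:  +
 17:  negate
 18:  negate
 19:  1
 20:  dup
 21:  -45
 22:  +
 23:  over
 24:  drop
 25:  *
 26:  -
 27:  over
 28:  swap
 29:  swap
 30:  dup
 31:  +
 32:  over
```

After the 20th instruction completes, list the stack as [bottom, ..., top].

14     → [14]
5      → [14, 5]
-      → [9]
0      → [9, 0]
drop   → [9]
dup    → [9, 9]
swap   → [9, 9]
swap   → [9, 9]
11     → [9, 9, 11]
dup    → [9, 9, 11, 11]
*      → [9, 9, 121]
swap   → [9, 121, 9]
-5     → [9, 121, 9, -5]
/      → [9, 121, -1]
rot    → [121, -1, 9]
+      → [121, 8]
negate → [121, -8]
negate → [121, 8]
1      → [121, 8, 1]
dup    → [121, 8, 1, 1]

[121, 8, 1, 1]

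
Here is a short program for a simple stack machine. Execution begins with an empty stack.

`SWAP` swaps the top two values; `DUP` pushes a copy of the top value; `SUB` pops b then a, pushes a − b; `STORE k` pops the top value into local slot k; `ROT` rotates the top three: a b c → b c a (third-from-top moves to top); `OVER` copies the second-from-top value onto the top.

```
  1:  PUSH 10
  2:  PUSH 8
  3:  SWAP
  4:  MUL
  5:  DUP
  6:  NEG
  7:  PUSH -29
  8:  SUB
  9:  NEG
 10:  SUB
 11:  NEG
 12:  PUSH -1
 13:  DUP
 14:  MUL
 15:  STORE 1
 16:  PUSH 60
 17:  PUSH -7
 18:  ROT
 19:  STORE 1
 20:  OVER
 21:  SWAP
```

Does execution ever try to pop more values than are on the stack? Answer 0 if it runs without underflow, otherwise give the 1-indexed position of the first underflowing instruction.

PUSH 10   [10]
PUSH 8    [10, 8]
SWAP      [8, 10]
MUL       [80]
DUP       [80, 80]
NEG       [80, -80]
PUSH -29  [80, -80, -29]
SUB       [80, -51]
NEG       [80, 51]
SUB       [29]
NEG       [-29]
PUSH -1   [-29, -1]
DUP       [-29, -1, -1]
MUL       [-29, 1]
STORE 1   [-29]
PUSH 60   [-29, 60]
PUSH -7   [-29, 60, -7]
ROT       [60, -7, -29]
STORE 1   [60, -7]
OVER      [60, -7, 60]
SWAP      [60, 60, -7]

0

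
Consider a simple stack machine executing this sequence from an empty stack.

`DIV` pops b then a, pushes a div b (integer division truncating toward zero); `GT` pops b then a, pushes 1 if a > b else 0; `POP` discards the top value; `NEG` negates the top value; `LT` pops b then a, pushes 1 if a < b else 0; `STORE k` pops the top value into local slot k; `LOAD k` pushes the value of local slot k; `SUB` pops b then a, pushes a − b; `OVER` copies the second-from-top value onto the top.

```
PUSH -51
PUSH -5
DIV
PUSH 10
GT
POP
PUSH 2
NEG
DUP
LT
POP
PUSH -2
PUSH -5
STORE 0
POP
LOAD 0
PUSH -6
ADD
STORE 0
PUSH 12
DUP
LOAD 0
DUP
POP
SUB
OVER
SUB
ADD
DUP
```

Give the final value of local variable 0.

PUSH -51 : [-51]
PUSH -5  : [-51, -5]
DIV      : [10]
PUSH 10  : [10, 10]
GT       : [0]
POP      : []
PUSH 2   : [2]
NEG      : [-2]
DUP      : [-2, -2]
LT       : [0]
POP      : []
PUSH -2  : [-2]
PUSH -5  : [-2, -5]
STORE 0  : [-2]
POP      : []
LOAD 0   : [-5]
PUSH -6  : [-5, -6]
ADD      : [-11]
STORE 0  : []
PUSH 12  : [12]
DUP      : [12, 12]
LOAD 0   : [12, 12, -11]
DUP      : [12, 12, -11, -11]
POP      : [12, 12, -11]
SUB      : [12, 23]
OVER     : [12, 23, 12]
SUB      : [12, 11]
ADD      : [23]
DUP      : [23, 23]

-11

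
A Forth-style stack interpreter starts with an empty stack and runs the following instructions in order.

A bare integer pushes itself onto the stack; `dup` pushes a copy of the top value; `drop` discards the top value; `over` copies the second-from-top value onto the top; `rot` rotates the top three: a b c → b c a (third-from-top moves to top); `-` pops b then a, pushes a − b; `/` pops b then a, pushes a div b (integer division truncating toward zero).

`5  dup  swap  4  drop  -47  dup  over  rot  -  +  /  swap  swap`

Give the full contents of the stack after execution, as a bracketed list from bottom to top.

[5, 0]

5    → [5]
dup  → [5, 5]
swap → [5, 5]
4    → [5, 5, 4]
drop → [5, 5]
-47  → [5, 5, -47]
dup  → [5, 5, -47, -47]
over → [5, 5, -47, -47, -47]
rot  → [5, 5, -47, -47, -47]
-    → [5, 5, -47, 0]
+    → [5, 5, -47]
/    → [5, 0]
swap → [0, 5]
swap → [5, 0]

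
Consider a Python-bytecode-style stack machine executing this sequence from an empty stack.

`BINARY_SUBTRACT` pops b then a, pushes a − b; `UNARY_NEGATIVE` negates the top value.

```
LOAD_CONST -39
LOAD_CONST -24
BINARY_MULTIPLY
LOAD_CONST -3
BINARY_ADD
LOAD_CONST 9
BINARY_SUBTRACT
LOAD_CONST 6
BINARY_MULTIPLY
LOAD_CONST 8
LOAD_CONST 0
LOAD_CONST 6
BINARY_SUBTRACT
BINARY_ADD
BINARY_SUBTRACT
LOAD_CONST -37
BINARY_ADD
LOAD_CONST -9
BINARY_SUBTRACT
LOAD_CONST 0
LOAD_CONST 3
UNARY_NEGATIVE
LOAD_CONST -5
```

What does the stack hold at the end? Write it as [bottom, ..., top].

LOAD_CONST -39  -> -39
LOAD_CONST -24  -> -39 -24
BINARY_MULTIPLY -> 936
LOAD_CONST -3   -> 936 -3
BINARY_ADD      -> 933
LOAD_CONST 9    -> 933 9
BINARY_SUBTRACT -> 924
LOAD_CONST 6    -> 924 6
BINARY_MULTIPLY -> 5544
LOAD_CONST 8    -> 5544 8
LOAD_CONST 0    -> 5544 8 0
LOAD_CONST 6    -> 5544 8 0 6
BINARY_SUBTRACT -> 5544 8 -6
BINARY_ADD      -> 5544 2
BINARY_SUBTRACT -> 5542
LOAD_CONST -37  -> 5542 -37
BINARY_ADD      -> 5505
LOAD_CONST -9   -> 5505 -9
BINARY_SUBTRACT -> 5514
LOAD_CONST 0    -> 5514 0
LOAD_CONST 3    -> 5514 0 3
UNARY_NEGATIVE  -> 5514 0 -3
LOAD_CONST -5   -> 5514 0 -3 -5

[5514, 0, -3, -5]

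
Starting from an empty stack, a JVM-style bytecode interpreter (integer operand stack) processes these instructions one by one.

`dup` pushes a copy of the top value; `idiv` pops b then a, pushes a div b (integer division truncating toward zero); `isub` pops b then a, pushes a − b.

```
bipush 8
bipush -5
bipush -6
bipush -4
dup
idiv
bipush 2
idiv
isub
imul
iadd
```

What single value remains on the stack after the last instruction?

bipush 8  -> [8]
bipush -5 -> [8, -5]
bipush -6 -> [8, -5, -6]
bipush -4 -> [8, -5, -6, -4]
dup       -> [8, -5, -6, -4, -4]
idiv      -> [8, -5, -6, 1]
bipush 2  -> [8, -5, -6, 1, 2]
idiv      -> [8, -5, -6, 0]
isub      -> [8, -5, -6]
imul      -> [8, 30]
iadd      -> [38]

38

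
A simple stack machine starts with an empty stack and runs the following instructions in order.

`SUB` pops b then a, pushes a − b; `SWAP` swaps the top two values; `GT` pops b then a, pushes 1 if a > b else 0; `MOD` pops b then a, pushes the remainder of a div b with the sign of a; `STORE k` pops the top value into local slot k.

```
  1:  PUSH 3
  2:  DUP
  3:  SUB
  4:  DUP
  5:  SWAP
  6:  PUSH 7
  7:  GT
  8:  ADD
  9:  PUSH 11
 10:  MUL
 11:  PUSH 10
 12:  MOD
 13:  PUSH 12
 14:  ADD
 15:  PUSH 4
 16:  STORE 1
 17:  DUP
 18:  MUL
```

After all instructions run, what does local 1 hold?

4

PUSH 3  → 3
DUP     → 3 3
SUB     → 0
DUP     → 0 0
SWAP    → 0 0
PUSH 7  → 0 0 7
GT      → 0 0
ADD     → 0
PUSH 11 → 0 11
MUL     → 0
PUSH 10 → 0 10
MOD     → 0
PUSH 12 → 0 12
ADD     → 12
PUSH 4  → 12 4
STORE 1 → 12
DUP     → 12 12
MUL     → 144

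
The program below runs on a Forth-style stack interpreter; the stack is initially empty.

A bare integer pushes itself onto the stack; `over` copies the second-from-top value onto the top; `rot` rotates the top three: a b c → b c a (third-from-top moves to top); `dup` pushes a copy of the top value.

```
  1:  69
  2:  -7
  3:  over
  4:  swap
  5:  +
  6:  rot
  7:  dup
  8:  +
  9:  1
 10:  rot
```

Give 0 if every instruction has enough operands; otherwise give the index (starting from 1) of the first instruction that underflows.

69   → 69
-7   → 69 -7
over → 69 -7 69
swap → 69 69 -7
+    → 69 62
rot  — needs 3 operands, stack has 2 → underflow

6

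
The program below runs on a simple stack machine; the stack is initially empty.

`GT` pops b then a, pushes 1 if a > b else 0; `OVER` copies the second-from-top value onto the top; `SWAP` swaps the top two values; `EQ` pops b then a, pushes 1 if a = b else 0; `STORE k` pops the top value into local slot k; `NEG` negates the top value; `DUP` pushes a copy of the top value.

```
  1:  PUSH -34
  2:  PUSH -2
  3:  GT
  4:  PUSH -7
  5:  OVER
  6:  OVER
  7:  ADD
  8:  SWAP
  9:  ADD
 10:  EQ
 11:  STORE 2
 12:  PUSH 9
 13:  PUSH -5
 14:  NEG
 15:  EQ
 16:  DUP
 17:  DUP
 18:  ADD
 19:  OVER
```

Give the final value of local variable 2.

PUSH -34  -34
PUSH -2   -34 -2
GT        0
PUSH -7   0 -7
OVER      0 -7 0
OVER      0 -7 0 -7
ADD       0 -7 -7
SWAP      0 -7 -7
ADD       0 -14
EQ        0
STORE 2   (empty)
PUSH 9    9
PUSH -5   9 -5
NEG       9 5
EQ        0
DUP       0 0
DUP       0 0 0
ADD       0 0
OVER      0 0 0

0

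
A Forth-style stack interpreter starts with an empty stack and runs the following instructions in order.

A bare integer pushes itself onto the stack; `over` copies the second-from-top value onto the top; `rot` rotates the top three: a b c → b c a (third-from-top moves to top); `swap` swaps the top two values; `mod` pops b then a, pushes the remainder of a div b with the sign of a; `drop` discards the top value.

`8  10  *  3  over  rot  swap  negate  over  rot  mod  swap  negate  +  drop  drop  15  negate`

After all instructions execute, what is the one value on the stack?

8      → [8]
10     → [8, 10]
*      → [80]
3      → [80, 3]
over   → [80, 3, 80]
rot    → [3, 80, 80]
swap   → [3, 80, 80]
negate → [3, 80, -80]
over   → [3, 80, -80, 80]
rot    → [3, -80, 80, 80]
mod    → [3, -80, 0]
swap   → [3, 0, -80]
negate → [3, 0, 80]
+      → [3, 80]
drop   → [3]
drop   → []
15     → [15]
negate → [-15]

-15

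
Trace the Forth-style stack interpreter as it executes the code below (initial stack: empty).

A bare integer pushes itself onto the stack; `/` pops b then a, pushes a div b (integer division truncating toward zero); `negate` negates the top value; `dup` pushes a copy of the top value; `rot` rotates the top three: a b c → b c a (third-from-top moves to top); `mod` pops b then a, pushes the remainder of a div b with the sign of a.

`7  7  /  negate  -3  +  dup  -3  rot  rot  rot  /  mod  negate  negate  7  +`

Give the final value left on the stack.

7

7       [7]
7       [7, 7]
/       [1]
negate  [-1]
-3      [-1, -3]
+       [-4]
dup     [-4, -4]
-3      [-4, -4, -3]
rot     [-4, -3, -4]
rot     [-3, -4, -4]
rot     [-4, -4, -3]
/       [-4, 1]
mod     [0]
negate  [0]
negate  [0]
7       [0, 7]
+       [7]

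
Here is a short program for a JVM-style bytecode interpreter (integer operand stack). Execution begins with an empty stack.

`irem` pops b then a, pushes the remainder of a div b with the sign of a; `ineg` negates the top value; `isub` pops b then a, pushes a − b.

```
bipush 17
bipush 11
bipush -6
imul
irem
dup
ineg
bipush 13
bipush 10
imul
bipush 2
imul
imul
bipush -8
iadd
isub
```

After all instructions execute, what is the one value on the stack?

4445

bipush 17  [17]
bipush 11  [17, 11]
bipush -6  [17, 11, -6]
imul       [17, -66]
irem       [17]
dup        [17, 17]
ineg       [17, -17]
bipush 13  [17, -17, 13]
bipush 10  [17, -17, 13, 10]
imul       [17, -17, 130]
bipush 2   [17, -17, 130, 2]
imul       [17, -17, 260]
imul       [17, -4420]
bipush -8  [17, -4420, -8]
iadd       [17, -4428]
isub       [4445]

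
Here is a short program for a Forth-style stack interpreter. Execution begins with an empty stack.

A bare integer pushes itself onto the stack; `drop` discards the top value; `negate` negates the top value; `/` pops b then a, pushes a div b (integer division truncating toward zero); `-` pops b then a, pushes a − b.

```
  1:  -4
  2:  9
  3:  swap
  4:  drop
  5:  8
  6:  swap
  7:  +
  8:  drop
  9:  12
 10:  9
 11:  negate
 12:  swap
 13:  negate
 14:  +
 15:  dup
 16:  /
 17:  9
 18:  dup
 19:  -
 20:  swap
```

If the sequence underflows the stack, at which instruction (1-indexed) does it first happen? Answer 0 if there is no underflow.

-4      [-4]
9       [-4, 9]
swap    [9, -4]
drop    [9]
8       [9, 8]
swap    [8, 9]
+       [17]
drop    []
12      [12]
9       [12, 9]
negate  [12, -9]
swap    [-9, 12]
negate  [-9, -12]
+       [-21]
dup     [-21, -21]
/       [1]
9       [1, 9]
dup     [1, 9, 9]
-       [1, 0]
swap    [0, 1]

0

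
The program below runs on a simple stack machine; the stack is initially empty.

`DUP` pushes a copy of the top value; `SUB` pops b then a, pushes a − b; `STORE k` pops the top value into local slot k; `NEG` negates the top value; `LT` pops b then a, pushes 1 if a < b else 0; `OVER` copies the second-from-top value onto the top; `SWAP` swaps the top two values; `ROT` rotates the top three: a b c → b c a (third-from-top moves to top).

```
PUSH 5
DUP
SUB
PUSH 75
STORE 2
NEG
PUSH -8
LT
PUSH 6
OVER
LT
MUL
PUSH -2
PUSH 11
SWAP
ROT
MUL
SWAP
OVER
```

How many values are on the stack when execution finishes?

PUSH 5  -> 5
DUP     -> 5 5
SUB     -> 0
PUSH 75 -> 0 75
STORE 2 -> 0
NEG     -> 0
PUSH -8 -> 0 -8
LT      -> 0
PUSH 6  -> 0 6
OVER    -> 0 6 0
LT      -> 0 0
MUL     -> 0
PUSH -2 -> 0 -2
PUSH 11 -> 0 -2 11
SWAP    -> 0 11 -2
ROT     -> 11 -2 0
MUL     -> 11 0
SWAP    -> 0 11
OVER    -> 0 11 0

3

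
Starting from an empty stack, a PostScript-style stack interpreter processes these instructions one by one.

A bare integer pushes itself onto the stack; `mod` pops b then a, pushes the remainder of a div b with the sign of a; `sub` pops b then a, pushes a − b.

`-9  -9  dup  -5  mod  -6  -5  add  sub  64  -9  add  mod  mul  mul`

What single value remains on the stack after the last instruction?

-9  -> -9
-9  -> -9 -9
dup -> -9 -9 -9
-5  -> -9 -9 -9 -5
mod -> -9 -9 -4
-6  -> -9 -9 -4 -6
-5  -> -9 -9 -4 -6 -5
add -> -9 -9 -4 -11
sub -> -9 -9 7
64  -> -9 -9 7 64
-9  -> -9 -9 7 64 -9
add -> -9 -9 7 55
mod -> -9 -9 7
mul -> -9 -63
mul -> 567

567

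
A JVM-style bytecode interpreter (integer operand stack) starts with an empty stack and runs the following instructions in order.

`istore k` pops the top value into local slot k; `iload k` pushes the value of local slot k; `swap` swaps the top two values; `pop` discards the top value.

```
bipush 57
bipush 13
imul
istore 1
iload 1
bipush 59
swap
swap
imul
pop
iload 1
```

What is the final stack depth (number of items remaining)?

bipush 57 : [57]
bipush 13 : [57, 13]
imul      : [741]
istore 1  : []
iload 1   : [741]
bipush 59 : [741, 59]
swap      : [59, 741]
swap      : [741, 59]
imul      : [43719]
pop       : []
iload 1   : [741]

1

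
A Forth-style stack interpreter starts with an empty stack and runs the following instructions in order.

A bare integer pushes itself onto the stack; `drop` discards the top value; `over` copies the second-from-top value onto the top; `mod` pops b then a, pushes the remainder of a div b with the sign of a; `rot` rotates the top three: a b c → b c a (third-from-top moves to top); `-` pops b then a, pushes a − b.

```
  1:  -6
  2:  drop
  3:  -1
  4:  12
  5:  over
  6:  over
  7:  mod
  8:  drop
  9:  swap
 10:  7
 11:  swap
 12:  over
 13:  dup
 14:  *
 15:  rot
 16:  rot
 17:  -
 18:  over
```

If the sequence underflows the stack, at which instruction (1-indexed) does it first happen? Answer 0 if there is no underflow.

-6    [-6]
drop  []
-1    [-1]
12    [-1, 12]
over  [-1, 12, -1]
over  [-1, 12, -1, 12]
mod   [-1, 12, -1]
drop  [-1, 12]
swap  [12, -1]
7     [12, -1, 7]
swap  [12, 7, -1]
over  [12, 7, -1, 7]
dup   [12, 7, -1, 7, 7]
*     [12, 7, -1, 49]
rot   [12, -1, 49, 7]
rot   [12, 49, 7, -1]
-     [12, 49, 8]
over  [12, 49, 8, 49]

0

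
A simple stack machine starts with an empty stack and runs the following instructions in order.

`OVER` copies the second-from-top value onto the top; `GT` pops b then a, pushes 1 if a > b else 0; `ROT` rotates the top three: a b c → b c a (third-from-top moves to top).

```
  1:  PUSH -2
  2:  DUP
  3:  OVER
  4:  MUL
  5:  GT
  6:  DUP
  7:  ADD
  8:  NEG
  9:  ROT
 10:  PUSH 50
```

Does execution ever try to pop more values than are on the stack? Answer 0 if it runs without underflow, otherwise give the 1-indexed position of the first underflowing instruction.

9

PUSH -2 : [-2]
DUP     : [-2, -2]
OVER    : [-2, -2, -2]
MUL     : [-2, 4]
GT      : [0]
DUP     : [0, 0]
ADD     : [0]
NEG     : [0]
ROT  — needs 3 operands, stack has 1 → underflow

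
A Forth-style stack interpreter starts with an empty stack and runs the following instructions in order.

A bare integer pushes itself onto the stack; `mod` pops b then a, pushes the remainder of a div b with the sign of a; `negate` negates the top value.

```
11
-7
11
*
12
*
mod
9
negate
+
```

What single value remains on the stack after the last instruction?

2

11     : [11]
-7     : [11, -7]
11     : [11, -7, 11]
*      : [11, -77]
12     : [11, -77, 12]
*      : [11, -924]
mod    : [11]
9      : [11, 9]
negate : [11, -9]
+      : [2]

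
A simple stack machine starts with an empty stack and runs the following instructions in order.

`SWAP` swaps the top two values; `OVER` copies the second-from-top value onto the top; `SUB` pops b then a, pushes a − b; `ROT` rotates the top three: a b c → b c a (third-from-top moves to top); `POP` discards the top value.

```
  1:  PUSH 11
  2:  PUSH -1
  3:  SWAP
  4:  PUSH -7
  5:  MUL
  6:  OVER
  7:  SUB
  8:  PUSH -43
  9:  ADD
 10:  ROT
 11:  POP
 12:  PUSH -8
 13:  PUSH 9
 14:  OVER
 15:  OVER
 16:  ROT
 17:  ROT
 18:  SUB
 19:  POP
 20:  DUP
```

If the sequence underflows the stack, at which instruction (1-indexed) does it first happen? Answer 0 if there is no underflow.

10

PUSH 11   11
PUSH -1   11 -1
SWAP      -1 11
PUSH -7   -1 11 -7
MUL       -1 -77
OVER      -1 -77 -1
SUB       -1 -76
PUSH -43  -1 -76 -43
ADD       -1 -119
ROT  — needs 3 operands, stack has 2 → underflow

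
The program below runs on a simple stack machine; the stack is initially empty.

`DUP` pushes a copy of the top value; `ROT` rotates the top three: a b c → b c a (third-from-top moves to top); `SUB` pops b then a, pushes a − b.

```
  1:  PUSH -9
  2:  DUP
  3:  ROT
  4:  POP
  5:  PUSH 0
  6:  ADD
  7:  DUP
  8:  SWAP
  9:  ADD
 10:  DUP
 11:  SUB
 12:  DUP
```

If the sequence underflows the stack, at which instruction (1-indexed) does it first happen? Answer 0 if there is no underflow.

3

PUSH -9 → -9
DUP     → -9 -9
ROT  — needs 3 operands, stack has 2 → underflow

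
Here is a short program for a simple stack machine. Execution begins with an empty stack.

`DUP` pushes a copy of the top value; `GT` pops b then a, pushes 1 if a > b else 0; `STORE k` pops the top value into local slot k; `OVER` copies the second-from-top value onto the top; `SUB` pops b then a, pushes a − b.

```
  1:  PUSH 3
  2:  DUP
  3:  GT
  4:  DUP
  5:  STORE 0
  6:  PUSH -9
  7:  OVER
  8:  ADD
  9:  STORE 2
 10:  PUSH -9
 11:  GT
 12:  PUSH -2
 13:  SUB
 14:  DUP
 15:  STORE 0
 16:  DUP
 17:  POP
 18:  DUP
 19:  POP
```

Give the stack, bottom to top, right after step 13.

[3]

PUSH 3   3
DUP      3 3
GT       0
DUP      0 0
STORE 0  0
PUSH -9  0 -9
OVER     0 -9 0
ADD      0 -9
STORE 2  0
PUSH -9  0 -9
GT       1
PUSH -2  1 -2
SUB      3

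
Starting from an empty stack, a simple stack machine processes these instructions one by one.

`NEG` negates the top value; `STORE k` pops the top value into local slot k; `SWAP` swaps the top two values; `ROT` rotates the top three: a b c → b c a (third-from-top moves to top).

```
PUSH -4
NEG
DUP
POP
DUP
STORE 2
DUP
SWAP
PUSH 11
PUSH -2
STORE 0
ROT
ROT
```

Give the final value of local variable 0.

PUSH -4 → -4
NEG     → 4
DUP     → 4 4
POP     → 4
DUP     → 4 4
STORE 2 → 4
DUP     → 4 4
SWAP    → 4 4
PUSH 11 → 4 4 11
PUSH -2 → 4 4 11 -2
STORE 0 → 4 4 11
ROT     → 4 11 4
ROT     → 11 4 4

-2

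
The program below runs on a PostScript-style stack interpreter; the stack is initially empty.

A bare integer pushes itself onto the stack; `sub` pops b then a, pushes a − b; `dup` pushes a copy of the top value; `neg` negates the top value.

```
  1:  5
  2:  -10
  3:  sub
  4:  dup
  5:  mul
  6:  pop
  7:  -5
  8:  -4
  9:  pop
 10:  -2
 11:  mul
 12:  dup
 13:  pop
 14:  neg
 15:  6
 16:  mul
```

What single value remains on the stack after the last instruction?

-60

5   → 5
-10 → 5 -10
sub → 15
dup → 15 15
mul → 225
pop → (empty)
-5  → -5
-4  → -5 -4
pop → -5
-2  → -5 -2
mul → 10
dup → 10 10
pop → 10
neg → -10
6   → -10 6
mul → -60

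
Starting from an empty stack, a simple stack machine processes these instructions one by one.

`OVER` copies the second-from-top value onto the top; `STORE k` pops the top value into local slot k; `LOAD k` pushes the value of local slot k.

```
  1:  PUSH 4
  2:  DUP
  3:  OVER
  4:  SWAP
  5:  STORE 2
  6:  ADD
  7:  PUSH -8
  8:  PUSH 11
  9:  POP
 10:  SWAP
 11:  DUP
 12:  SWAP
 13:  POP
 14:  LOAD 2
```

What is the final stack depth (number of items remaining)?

PUSH 4  → [4]
DUP     → [4, 4]
OVER    → [4, 4, 4]
SWAP    → [4, 4, 4]
STORE 2 → [4, 4]
ADD     → [8]
PUSH -8 → [8, -8]
PUSH 11 → [8, -8, 11]
POP     → [8, -8]
SWAP    → [-8, 8]
DUP     → [-8, 8, 8]
SWAP    → [-8, 8, 8]
POP     → [-8, 8]
LOAD 2  → [-8, 8, 4]

3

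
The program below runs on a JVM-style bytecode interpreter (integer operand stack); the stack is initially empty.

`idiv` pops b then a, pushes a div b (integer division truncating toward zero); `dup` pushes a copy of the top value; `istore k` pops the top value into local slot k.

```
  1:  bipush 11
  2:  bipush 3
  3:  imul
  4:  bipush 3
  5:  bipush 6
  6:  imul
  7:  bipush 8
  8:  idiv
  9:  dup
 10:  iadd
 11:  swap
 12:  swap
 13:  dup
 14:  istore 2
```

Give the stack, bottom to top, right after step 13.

[33, 4, 4]

bipush 11 : [11]
bipush 3  : [11, 3]
imul      : [33]
bipush 3  : [33, 3]
bipush 6  : [33, 3, 6]
imul      : [33, 18]
bipush 8  : [33, 18, 8]
idiv      : [33, 2]
dup       : [33, 2, 2]
iadd      : [33, 4]
swap      : [4, 33]
swap      : [33, 4]
dup       : [33, 4, 4]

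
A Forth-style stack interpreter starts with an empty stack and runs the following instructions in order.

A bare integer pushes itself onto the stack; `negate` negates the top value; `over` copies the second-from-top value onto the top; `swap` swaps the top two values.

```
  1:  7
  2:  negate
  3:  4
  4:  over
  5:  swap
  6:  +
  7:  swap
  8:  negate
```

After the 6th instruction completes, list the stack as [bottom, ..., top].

7      : [7]
negate : [-7]
4      : [-7, 4]
over   : [-7, 4, -7]
swap   : [-7, -7, 4]
+      : [-7, -3]

[-7, -3]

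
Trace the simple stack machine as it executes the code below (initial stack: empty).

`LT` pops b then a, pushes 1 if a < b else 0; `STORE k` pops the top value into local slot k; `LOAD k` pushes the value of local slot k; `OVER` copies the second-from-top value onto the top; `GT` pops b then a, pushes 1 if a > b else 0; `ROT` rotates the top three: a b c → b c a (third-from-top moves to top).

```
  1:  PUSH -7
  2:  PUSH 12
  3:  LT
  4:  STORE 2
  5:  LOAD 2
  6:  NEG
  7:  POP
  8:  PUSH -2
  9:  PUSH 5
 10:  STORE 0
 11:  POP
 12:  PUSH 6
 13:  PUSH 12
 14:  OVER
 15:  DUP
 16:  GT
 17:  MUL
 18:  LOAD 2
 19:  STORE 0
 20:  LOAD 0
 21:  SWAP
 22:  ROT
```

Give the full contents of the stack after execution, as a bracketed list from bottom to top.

PUSH -7  [-7]
PUSH 12  [-7, 12]
LT       [1]
STORE 2  []
LOAD 2   [1]
NEG      [-1]
POP      []
PUSH -2  [-2]
PUSH 5   [-2, 5]
STORE 0  [-2]
POP      []
PUSH 6   [6]
PUSH 12  [6, 12]
OVER     [6, 12, 6]
DUP      [6, 12, 6, 6]
GT       [6, 12, 0]
MUL      [6, 0]
LOAD 2   [6, 0, 1]
STORE 0  [6, 0]
LOAD 0   [6, 0, 1]
SWAP     [6, 1, 0]
ROT      [1, 0, 6]

[1, 0, 6]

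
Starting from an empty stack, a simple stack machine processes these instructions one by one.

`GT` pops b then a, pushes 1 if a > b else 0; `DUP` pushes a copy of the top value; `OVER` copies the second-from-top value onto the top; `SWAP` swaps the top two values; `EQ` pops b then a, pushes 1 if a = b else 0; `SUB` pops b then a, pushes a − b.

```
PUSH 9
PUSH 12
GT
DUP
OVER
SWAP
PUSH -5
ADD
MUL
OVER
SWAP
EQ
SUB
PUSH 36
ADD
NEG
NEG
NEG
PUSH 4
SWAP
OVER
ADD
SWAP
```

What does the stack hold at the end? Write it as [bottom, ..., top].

PUSH 9  → 9
PUSH 12 → 9 12
GT      → 0
DUP     → 0 0
OVER    → 0 0 0
SWAP    → 0 0 0
PUSH -5 → 0 0 0 -5
ADD     → 0 0 -5
MUL     → 0 0
OVER    → 0 0 0
SWAP    → 0 0 0
EQ      → 0 1
SUB     → -1
PUSH 36 → -1 36
ADD     → 35
NEG     → -35
NEG     → 35
NEG     → -35
PUSH 4  → -35 4
SWAP    → 4 -35
OVER    → 4 -35 4
ADD     → 4 -31
SWAP    → -31 4

[-31, 4]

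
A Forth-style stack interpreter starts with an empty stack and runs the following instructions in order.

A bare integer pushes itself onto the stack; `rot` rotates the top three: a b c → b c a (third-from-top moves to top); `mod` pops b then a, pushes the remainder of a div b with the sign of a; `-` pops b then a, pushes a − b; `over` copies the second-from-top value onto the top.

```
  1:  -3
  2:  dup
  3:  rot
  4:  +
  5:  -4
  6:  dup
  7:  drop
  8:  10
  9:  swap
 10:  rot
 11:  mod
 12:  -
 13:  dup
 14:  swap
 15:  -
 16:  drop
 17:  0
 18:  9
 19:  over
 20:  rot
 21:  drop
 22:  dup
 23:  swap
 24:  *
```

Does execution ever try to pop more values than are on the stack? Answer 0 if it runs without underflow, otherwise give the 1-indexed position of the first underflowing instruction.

-3  → [-3]
dup → [-3, -3]
rot  — needs 3 operands, stack has 2 → underflow

3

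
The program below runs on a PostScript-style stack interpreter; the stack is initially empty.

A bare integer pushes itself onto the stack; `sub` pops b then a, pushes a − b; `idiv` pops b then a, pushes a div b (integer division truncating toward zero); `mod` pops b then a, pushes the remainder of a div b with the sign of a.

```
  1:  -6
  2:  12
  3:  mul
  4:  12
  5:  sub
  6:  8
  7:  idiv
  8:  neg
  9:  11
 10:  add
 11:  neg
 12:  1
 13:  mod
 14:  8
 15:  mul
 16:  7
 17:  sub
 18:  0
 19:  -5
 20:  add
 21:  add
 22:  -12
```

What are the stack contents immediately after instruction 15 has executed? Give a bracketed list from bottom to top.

[0]

-6   → [-6]
12   → [-6, 12]
mul  → [-72]
12   → [-72, 12]
sub  → [-84]
8    → [-84, 8]
idiv → [-10]
neg  → [10]
11   → [10, 11]
add  → [21]
neg  → [-21]
1    → [-21, 1]
mod  → [0]
8    → [0, 8]
mul  → [0]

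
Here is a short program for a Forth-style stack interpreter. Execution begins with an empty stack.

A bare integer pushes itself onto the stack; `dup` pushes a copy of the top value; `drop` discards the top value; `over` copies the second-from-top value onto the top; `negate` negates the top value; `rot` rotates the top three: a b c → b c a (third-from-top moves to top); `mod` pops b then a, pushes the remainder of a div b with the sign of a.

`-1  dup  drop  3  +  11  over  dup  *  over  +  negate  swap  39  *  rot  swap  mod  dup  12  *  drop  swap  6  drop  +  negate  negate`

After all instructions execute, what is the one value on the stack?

-1     -> -1
dup    -> -1 -1
drop   -> -1
3      -> -1 3
+      -> 2
11     -> 2 11
over   -> 2 11 2
dup    -> 2 11 2 2
*      -> 2 11 4
over   -> 2 11 4 11
+      -> 2 11 15
negate -> 2 11 -15
swap   -> 2 -15 11
39     -> 2 -15 11 39
*      -> 2 -15 429
rot    -> -15 429 2
swap   -> -15 2 429
mod    -> -15 2
dup    -> -15 2 2
12     -> -15 2 2 12
*      -> -15 2 24
drop   -> -15 2
swap   -> 2 -15
6      -> 2 -15 6
drop   -> 2 -15
+      -> -13
negate -> 13
negate -> -13

-13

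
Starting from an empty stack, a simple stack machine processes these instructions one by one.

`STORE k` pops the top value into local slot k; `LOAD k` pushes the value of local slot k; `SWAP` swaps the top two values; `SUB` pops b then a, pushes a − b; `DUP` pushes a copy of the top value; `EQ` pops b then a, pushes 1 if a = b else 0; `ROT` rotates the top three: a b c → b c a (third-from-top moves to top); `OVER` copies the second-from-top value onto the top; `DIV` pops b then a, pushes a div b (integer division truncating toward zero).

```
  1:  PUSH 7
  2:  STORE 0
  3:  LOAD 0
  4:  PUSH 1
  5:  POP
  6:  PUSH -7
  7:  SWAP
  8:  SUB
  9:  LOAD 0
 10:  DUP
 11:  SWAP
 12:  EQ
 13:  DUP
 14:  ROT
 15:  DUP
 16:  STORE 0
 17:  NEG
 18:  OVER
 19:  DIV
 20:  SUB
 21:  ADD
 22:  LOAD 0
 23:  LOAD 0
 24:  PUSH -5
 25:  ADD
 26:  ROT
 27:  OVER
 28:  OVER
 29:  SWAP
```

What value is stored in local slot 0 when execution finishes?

-14

PUSH 7  : 7
STORE 0 : (empty)
LOAD 0  : 7
PUSH 1  : 7 1
POP     : 7
PUSH -7 : 7 -7
SWAP    : -7 7
SUB     : -14
LOAD 0  : -14 7
DUP     : -14 7 7
SWAP    : -14 7 7
EQ      : -14 1
DUP     : -14 1 1
ROT     : 1 1 -14
DUP     : 1 1 -14 -14
STORE 0 : 1 1 -14
NEG     : 1 1 14
OVER    : 1 1 14 1
DIV     : 1 1 14
SUB     : 1 -13
ADD     : -12
LOAD 0  : -12 -14
LOAD 0  : -12 -14 -14
PUSH -5 : -12 -14 -14 -5
ADD     : -12 -14 -19
ROT     : -14 -19 -12
OVER    : -14 -19 -12 -19
OVER    : -14 -19 -12 -19 -12
SWAP    : -14 -19 -12 -12 -19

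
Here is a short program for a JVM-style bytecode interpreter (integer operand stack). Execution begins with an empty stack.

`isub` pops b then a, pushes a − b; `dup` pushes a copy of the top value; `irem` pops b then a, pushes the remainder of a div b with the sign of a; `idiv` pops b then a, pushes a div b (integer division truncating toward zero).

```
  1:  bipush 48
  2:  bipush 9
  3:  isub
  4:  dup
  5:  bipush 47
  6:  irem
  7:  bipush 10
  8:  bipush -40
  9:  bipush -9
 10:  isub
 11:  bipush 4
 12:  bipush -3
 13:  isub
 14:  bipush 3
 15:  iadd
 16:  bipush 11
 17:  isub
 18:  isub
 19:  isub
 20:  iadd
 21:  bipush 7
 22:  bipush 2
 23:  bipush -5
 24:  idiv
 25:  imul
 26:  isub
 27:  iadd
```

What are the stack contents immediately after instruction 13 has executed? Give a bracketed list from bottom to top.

[39, 39, 10, -31, 7]

bipush 48  → 48
bipush 9   → 48 9
isub       → 39
dup        → 39 39
bipush 47  → 39 39 47
irem       → 39 39
bipush 10  → 39 39 10
bipush -40 → 39 39 10 -40
bipush -9  → 39 39 10 -40 -9
isub       → 39 39 10 -31
bipush 4   → 39 39 10 -31 4
bipush -3  → 39 39 10 -31 4 -3
isub       → 39 39 10 -31 7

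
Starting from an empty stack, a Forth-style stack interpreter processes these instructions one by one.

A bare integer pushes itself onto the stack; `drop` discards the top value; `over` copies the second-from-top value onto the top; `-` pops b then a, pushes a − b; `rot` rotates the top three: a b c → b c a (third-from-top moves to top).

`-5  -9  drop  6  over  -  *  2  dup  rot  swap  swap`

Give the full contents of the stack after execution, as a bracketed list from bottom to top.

[2, 2, -55]

-5   -> -5
-9   -> -5 -9
drop -> -5
6    -> -5 6
over -> -5 6 -5
-    -> -5 11
*    -> -55
2    -> -55 2
dup  -> -55 2 2
rot  -> 2 2 -55
swap -> 2 -55 2
swap -> 2 2 -55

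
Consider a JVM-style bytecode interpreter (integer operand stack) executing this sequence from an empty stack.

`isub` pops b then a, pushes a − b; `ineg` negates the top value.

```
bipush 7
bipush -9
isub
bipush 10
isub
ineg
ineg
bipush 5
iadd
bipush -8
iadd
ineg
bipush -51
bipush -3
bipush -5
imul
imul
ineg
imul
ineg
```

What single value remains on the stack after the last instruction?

bipush 7    [7]
bipush -9   [7, -9]
isub        [16]
bipush 10   [16, 10]
isub        [6]
ineg        [-6]
ineg        [6]
bipush 5    [6, 5]
iadd        [11]
bipush -8   [11, -8]
iadd        [3]
ineg        [-3]
bipush -51  [-3, -51]
bipush -3   [-3, -51, -3]
bipush -5   [-3, -51, -3, -5]
imul        [-3, -51, 15]
imul        [-3, -765]
ineg        [-3, 765]
imul        [-2295]
ineg        [2295]

2295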